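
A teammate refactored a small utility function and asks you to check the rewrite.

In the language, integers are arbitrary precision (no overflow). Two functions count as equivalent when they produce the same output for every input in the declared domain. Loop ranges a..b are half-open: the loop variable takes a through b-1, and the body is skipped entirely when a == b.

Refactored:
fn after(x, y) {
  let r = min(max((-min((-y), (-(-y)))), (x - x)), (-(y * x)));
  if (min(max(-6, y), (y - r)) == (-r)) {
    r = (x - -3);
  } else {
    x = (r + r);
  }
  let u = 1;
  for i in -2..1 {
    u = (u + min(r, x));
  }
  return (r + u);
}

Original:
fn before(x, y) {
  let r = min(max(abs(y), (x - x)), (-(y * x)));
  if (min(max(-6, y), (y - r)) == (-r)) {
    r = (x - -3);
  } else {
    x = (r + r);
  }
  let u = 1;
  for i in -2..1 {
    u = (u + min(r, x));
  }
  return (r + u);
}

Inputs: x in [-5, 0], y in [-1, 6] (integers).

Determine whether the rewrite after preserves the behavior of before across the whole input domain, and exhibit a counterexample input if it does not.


Reading the diff, among the changes: min/max/abs usage differs.
Spot check at x=-1, y=2 — before: r := 2 | (min(max(-6, y), (y - r)) == (-r)): false | x := 4 | u := 1 | iter i=-2: | u := 3 | iter i=-1: | u := 5 | iter i=0: | u := 7 | result 9. after: r := 2 | (min(max(-6, y), (y - r)) == (-r)): false | x := 4 | u := 1 | iter i=-2: | u := 3 | iter i=-1: | u := 5 | iter i=0: | u := 7 | result 9. Both give 9.
Across all 48 domain points the two functions coincide.
verdict: equivalent


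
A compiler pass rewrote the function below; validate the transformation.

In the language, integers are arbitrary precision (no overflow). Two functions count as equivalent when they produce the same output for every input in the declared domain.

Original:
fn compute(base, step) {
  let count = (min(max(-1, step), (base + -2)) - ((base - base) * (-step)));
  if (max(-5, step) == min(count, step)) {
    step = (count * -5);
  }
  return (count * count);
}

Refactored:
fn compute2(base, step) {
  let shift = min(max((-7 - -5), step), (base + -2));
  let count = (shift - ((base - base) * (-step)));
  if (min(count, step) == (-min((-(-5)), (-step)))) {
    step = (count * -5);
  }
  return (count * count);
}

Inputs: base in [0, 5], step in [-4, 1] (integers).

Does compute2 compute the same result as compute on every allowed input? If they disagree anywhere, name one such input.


Consider the input base=1, step=-4.
compute: count = -1; (max(-5, step) == min(count, step)) -> true; step = 5; return 1
compute2: shift = -2; count = -2; (min(count, step) == (-min((-(-5)), (-step)))) -> true; step = 10; return 4
1 and 4 differ, so these are not the same function on this domain.
verdict: not equivalent; witness: base=1, step=-4


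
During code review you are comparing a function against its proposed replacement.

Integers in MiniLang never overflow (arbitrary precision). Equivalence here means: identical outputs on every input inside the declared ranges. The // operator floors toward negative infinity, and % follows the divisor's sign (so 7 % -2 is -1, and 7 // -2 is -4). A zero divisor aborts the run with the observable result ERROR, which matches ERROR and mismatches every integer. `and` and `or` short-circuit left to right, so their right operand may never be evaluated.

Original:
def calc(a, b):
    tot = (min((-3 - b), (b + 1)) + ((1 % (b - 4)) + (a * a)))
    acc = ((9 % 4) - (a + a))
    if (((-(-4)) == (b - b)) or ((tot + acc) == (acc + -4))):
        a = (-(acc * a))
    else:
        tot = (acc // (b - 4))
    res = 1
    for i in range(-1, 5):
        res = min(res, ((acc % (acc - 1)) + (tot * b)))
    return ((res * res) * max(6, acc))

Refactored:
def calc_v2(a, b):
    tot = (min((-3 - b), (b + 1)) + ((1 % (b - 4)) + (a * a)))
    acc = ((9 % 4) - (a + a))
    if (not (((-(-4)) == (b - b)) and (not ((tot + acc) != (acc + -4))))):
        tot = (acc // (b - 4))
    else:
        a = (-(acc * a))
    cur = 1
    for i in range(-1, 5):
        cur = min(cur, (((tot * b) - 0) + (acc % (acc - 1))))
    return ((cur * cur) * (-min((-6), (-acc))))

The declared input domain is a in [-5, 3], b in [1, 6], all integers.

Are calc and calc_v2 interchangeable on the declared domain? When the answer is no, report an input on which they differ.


There is a counterexample at a=-2, b=5: 2166 on one side, 6 on the other.
calc: tot = -4; acc = 5; (((-(-4)) == (b - b)) or ((tot + acc) == (acc + -4))) -> true; a = 10; res = 1; [i=-1]; res = -19; [i=0]; res = -19; [i=1]; res = -19; [i=2]; res = -19; [i=3]; res = -19; [i=4]; res = -19; return 2166
calc_v2: tot = -4; acc = 5; (not (((-(-4)) == (b - b)) and (not ((tot + acc) != (acc + -4))))) -> true; tot = 5; cur = 1; [i=-1]; cur = 1; [i=0]; cur = 1; [i=1]; cur = 1; [i=2]; cur = 1; [i=3]; cur = 1; [i=4]; cur = 1; return 6
verdict: not equivalent; witness: a=-2, b=5


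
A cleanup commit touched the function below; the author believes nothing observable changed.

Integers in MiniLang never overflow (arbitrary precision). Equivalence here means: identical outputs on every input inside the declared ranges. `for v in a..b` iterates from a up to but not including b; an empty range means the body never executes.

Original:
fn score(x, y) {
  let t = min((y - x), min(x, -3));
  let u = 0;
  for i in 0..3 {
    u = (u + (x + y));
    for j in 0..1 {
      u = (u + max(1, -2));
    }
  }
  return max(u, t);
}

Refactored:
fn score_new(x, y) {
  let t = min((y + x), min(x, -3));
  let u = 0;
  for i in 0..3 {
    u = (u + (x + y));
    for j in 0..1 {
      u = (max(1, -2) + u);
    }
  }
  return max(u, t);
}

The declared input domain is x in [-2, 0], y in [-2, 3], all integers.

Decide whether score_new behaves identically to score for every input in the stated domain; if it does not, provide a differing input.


On input x=-2, y=-2, score returns -3 while score_new returns -4.
verdict: not equivalent; witness: x=-2, y=-2


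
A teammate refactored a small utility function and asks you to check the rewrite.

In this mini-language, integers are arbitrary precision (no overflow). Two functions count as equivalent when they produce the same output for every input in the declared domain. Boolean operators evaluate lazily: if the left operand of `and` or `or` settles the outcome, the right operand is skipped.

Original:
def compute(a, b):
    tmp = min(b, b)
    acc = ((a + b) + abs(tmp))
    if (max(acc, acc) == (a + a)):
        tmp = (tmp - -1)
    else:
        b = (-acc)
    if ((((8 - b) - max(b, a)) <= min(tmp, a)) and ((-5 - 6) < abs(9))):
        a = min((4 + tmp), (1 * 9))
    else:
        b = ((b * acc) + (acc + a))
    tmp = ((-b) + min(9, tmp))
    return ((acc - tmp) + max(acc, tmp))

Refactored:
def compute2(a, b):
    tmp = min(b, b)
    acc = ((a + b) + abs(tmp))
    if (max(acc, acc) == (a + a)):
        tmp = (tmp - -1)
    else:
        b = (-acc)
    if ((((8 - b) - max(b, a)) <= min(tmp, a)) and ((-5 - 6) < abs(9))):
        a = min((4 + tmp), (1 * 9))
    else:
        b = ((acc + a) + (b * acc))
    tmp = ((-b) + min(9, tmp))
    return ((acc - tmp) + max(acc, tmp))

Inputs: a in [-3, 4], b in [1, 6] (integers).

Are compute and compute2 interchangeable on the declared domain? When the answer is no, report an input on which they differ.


Side by side, the visible changes include: same computation, different form.
As a probe, take a=4, b=3: compute runs tmp=3, then acc=10, then (max(acc, acc) == (a + a)) is false, then b=-10, then ((((8 - b) - max(b, a)) <= min(tmp, a)) and ((-5 - 6) < abs(9))) is false, then b=-86, then tmp=89, then returns 10; compute2 runs tmp=3, then acc=10, then (max(acc, acc) == (a + a)) is false, then b=-10, then ((((8 - b) - max(b, a)) <= min(tmp, a)) and ((-5 - 6) < abs(9))) is false, then b=-86, then tmp=89, then returns 10; both end at 10.
An exhaustive pass over the 48 declared inputs shows identical outputs.
verdict: equivalent


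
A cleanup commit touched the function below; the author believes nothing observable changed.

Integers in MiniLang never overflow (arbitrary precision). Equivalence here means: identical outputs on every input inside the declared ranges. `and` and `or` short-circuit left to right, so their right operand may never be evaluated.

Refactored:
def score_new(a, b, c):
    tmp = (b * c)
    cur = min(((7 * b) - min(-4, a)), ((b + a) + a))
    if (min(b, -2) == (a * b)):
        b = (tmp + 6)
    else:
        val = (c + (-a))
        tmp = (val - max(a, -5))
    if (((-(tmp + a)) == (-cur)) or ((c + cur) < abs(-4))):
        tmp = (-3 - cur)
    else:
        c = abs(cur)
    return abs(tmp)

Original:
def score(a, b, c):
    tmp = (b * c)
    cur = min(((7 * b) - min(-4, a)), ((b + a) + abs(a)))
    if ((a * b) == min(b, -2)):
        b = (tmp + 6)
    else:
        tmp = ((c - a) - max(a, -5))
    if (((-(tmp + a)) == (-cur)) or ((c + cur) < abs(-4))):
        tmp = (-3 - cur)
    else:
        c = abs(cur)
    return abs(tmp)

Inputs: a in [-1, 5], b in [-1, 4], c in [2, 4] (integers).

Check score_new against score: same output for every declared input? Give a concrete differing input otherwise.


These are not equivalent — on a=-1, b=0, c=2 the outputs split (3 vs 1).
score: tmp := 0 | cur := 0 | ((a * b) == min(b, -2)): false | tmp := 4 | (((-(tmp + a)) == (-cur)) or ((c + cur) < abs(-4))): true | tmp := -3 | result 3
score_new: tmp := 0 | cur := -2 | (min(b, -2) == (a * b)): false | val := 3 | tmp := 4 | (((-(tmp + a)) == (-cur)) or ((c + cur) < abs(-4))): true | tmp := -1 | result 1
verdict: not equivalent; witness: a=-1, b=0, c=2


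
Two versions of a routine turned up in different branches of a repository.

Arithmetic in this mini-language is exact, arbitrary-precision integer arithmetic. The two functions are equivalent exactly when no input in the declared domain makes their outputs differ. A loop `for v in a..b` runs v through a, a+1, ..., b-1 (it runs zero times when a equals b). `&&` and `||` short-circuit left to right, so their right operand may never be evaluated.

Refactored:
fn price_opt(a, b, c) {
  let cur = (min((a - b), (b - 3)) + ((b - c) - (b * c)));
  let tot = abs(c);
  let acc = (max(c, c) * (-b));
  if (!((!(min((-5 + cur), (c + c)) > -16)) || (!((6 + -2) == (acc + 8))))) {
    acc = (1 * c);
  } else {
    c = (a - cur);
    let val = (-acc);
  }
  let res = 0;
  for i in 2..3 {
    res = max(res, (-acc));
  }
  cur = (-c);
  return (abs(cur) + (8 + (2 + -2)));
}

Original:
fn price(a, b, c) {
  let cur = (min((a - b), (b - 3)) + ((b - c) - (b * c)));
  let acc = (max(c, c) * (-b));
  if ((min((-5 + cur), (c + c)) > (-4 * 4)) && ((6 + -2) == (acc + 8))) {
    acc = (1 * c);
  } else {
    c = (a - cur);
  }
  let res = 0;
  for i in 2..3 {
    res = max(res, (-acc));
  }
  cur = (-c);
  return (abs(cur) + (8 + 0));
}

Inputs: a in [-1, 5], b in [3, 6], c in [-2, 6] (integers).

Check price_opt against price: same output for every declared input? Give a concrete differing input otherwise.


This is a faithful refactor — statement counts differ, and constant usage differs, and boolean connective usage differs, and arithmetic usage differs, and min/max/abs usage differs, and local variable names differ, but the computed results match everywhere.
One worked example (a=5, b=6, c=3) — price: cur = -16; acc = -18; ((min((-5 + cur), (c + c)) > (-4 * 4)) && ((6 + -2) == (acc + 8))) -> false; c = 21; res = 0; [i=2]; res = 18; cur = -21; return 29; price_opt: cur = -16; tot = 3; acc = -18; (!((!(min((-5 + cur), (c + c)) > -16)) || (!((6 + -2) == (acc + 8))))) -> false; c = 21; val = 18; res = 0; [i=2]; res = 18; cur = -21; return 29; agreement on 29.
An exhaustive pass over the 252 declared inputs shows identical outputs.
verdict: equivalent


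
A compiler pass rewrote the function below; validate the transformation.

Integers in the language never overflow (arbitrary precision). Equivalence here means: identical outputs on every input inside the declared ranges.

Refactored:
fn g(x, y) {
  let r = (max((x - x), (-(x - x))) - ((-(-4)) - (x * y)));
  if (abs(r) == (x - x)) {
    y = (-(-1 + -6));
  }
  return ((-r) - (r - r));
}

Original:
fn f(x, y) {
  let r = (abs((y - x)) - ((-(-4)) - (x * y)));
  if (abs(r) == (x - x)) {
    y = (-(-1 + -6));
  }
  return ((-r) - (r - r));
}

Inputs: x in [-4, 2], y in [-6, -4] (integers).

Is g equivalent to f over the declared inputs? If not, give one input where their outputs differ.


Try x=-4, y=-6.
f: r=22, then (abs(r) == (x - x)) is false, then returns -22
g: r=20, then (abs(r) == (x - x)) is false, then returns -20
-22 vs -20 — the two versions disagree here.
verdict: not equivalent; witness: x=-4, y=-6


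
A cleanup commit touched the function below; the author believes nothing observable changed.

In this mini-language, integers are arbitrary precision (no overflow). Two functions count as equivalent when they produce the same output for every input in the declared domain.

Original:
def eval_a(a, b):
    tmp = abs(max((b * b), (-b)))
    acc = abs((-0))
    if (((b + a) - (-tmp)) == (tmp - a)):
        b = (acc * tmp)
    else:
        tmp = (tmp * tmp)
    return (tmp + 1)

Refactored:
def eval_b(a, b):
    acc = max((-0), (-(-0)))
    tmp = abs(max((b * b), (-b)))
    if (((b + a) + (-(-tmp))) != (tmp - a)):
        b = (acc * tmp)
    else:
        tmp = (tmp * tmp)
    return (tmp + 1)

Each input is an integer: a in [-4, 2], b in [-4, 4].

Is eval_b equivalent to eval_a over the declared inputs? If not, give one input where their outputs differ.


Try a=-4, b=-4.
eval_a: tmp = 16; acc = 0; (((b + a) - (-tmp)) == (tmp - a)) -> false; tmp = 256; return 257
eval_b: acc = 0; tmp = 16; (((b + a) + (-(-tmp))) != (tmp - a)) -> true; b = 0; return 17
257 against 17: the behavior changed.
verdict: not equivalent; witness: a=-4, b=-4


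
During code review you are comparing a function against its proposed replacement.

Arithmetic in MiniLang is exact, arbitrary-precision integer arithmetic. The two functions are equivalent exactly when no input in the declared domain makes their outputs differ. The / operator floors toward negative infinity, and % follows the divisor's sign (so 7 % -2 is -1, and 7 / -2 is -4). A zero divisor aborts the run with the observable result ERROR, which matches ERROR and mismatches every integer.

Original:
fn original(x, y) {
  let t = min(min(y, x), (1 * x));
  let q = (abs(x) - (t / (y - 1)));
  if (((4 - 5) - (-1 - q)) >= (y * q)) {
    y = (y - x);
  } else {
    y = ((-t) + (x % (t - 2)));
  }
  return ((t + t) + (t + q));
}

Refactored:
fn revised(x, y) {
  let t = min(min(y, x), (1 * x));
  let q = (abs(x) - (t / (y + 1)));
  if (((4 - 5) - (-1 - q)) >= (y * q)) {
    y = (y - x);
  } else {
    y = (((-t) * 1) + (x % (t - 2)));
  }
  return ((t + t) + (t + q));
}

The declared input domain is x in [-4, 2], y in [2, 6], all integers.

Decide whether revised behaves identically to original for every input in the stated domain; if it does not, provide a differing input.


x=-4, y=2 yields -4 from original but -6 from revised.
verdict: not equivalent; witness: x=-4, y=2


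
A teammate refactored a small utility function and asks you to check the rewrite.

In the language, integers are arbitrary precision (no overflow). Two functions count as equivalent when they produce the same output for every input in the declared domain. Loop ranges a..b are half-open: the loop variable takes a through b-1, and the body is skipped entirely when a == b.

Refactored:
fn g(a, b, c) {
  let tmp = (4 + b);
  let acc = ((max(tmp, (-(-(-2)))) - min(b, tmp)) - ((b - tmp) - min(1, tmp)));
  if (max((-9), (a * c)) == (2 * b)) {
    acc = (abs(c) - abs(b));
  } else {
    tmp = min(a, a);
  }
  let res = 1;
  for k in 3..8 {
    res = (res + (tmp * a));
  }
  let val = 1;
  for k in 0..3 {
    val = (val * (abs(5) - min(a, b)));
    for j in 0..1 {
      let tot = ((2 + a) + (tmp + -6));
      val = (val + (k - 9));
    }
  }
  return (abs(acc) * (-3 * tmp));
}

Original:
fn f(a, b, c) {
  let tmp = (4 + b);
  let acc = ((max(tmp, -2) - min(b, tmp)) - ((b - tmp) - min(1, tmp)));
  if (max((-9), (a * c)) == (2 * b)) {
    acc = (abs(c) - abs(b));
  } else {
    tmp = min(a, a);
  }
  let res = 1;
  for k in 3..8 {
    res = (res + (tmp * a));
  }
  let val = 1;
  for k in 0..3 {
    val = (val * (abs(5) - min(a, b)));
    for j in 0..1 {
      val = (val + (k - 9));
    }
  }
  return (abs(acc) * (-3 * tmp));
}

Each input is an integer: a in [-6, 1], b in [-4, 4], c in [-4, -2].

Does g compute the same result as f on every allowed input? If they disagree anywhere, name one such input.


Reading the diff, among the changes: statement counts differ, plus constant usage differs, plus local variable names differ, plus arithmetic usage differs.
One worked example (a=-1, b=-4, c=-2) — f: tmp := 0 | acc := 8 | (max((-9), (a * c)) == (2 * b)): false | tmp := -1 | res := 1 | iter k=3: | res := 2 | iter k=4: | res := 3 | iter k=5: | res := 4 | iter k=6: | res := 5 | iter k=7: | res := 6 | val := 1 | iter k=0: | val := 9 | iter j=0: | val := 0 | iter k=1: | val := 0 | iter j=0: | val := -8 | iter k=2: | val := -72 | iter j=0: | val := -79 | result 24; g: tmp := 0 | acc := 8 | (max((-9), (a * c)) == (2 * b)): false | tmp := -1 | res := 1 | iter k=3: | res := 2 | iter k=4: | res := 3 | iter k=5: | res := 4 | iter k=6: | res := 5 | iter k=7: | res := 6 | val := 1 | iter k=0: | val := 9 | iter j=0: | tot := -6 | val := 0 | iter k=1: | val := 0 | iter j=0: | tot := -6 | val := -8 | iter k=2: | val := -72 | iter j=0: | tot := -6 | val := -79 | result 24; agreement on 24.
Checked all 216 inputs in the declared domain: the outputs agree on every one.
verdict: equivalent


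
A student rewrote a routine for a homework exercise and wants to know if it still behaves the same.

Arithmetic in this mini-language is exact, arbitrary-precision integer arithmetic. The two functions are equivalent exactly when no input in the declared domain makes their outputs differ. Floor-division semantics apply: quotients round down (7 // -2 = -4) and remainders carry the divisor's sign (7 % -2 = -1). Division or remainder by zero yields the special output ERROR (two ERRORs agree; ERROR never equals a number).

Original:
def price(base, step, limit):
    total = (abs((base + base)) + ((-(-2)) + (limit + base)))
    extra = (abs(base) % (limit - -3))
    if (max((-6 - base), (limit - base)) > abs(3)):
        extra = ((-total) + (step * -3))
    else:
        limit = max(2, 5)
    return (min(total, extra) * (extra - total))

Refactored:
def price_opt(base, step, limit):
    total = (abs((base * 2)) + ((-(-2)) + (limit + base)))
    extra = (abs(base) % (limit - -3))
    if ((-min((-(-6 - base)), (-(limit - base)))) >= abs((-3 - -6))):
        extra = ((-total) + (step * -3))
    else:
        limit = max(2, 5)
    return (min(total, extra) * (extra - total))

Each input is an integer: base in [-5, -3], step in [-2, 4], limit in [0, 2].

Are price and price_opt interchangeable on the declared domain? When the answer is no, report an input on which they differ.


Evaluate both at base=-3, step=-2, limit=0.
price: total=5, then extra=0, then (max((-6 - base), (limit - base)) > abs(3)) is false, then limit=5, then returns 0
price_opt: total=5, then extra=0, then ((-min((-(-6 - base)), (-(limit - base)))) >= abs((-3 - -6))) is true, then extra=1, then returns -4
0 against -4: the behavior changed.
verdict: not equivalent; witness: base=-3, step=-2, limit=0


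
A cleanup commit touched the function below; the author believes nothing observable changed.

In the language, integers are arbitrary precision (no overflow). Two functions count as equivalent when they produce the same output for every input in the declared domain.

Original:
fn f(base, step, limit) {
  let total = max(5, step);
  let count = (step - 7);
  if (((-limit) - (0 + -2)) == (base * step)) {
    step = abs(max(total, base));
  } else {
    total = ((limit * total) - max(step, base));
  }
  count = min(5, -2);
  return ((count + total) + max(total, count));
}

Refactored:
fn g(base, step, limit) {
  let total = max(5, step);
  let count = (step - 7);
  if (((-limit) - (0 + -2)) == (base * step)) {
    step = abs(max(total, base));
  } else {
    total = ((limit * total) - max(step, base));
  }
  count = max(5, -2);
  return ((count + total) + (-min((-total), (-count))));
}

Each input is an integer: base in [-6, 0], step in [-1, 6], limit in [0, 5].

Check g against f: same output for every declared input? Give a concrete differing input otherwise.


base=-6, step=-1, limit=0 yields 0 from f but 11 from g.
verdict: not equivalent; witness: base=-6, step=-1, limit=0


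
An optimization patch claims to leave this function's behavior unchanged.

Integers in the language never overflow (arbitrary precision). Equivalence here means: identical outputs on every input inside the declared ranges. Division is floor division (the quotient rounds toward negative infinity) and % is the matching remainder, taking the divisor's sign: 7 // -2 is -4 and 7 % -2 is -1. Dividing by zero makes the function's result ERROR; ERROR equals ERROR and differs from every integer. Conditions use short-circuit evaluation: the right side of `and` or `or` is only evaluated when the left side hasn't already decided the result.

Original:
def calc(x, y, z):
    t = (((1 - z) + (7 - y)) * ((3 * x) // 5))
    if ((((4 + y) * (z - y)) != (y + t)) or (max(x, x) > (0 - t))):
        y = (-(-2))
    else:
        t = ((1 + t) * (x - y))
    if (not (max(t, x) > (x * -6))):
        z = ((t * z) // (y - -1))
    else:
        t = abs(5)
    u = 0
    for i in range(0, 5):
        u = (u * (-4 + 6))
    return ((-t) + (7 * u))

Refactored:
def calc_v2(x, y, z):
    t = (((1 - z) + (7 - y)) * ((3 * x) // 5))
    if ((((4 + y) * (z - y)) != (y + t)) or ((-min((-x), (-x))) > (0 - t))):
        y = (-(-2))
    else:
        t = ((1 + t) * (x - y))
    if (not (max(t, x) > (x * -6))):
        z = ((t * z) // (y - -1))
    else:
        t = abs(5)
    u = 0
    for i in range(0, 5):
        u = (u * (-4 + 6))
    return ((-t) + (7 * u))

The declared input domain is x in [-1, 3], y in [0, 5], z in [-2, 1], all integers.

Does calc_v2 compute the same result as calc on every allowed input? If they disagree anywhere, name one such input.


Reading the diff, among the changes: min/max/abs usage differs.
Tracing x=2, y=3, z=1: calc: t becomes 4; next ((((4 + y) * (z - y)) != (y + t)) or (max(x, x) > (0 - t))) evaluates to true; next y becomes 2; next (not (max(t, x) > (x * -6))) evaluates to false; next t becomes 5; next u becomes 0; next at i=0:; next u becomes 0; next at i=1:; next u becomes 0; next at i=2:; next u becomes 0; next at i=3:; next u becomes 0; next at i=4:; next u becomes 0; next final value -5 | calc_v2: t becomes 4; next ((((4 + y) * (z - y)) != (y + t)) or ((-min((-x), (-x))) > (0 - t))) evaluates to true; next y becomes 2; next (not (max(t, x) > (x * -6))) evaluates to false; next t becomes 5; next u becomes 0; next at i=0:; next u becomes 0; next at i=1:; next u becomes 0; next at i=2:; next u becomes 0; next at i=3:; next u becomes 0; next at i=4:; next u becomes 0; next final value -5 — matching result -5.
Sweeping the whole domain (120 inputs) finds no disagreement.
verdict: equivalent


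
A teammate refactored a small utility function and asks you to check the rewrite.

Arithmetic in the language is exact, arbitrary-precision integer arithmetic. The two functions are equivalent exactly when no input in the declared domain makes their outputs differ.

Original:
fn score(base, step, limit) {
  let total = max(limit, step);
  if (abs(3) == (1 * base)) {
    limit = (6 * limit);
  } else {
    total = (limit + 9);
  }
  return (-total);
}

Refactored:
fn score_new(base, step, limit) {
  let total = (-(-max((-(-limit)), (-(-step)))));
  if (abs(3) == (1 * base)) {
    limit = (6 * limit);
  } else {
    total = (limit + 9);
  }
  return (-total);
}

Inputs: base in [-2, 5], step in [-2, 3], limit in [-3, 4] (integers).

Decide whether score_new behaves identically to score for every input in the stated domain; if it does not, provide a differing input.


Side by side, the visible changes include: same computation, different form.
As a probe, take base=1, step=0, limit=3: score runs total=3, then (abs(3) == (1 * base)) is false, then total=12, then returns -12; score_new runs total=3, then (abs(3) == (1 * base)) is false, then total=12, then returns -12; both end at -12.
Every one of the 384 inputs gives matching results.
verdict: equivalent


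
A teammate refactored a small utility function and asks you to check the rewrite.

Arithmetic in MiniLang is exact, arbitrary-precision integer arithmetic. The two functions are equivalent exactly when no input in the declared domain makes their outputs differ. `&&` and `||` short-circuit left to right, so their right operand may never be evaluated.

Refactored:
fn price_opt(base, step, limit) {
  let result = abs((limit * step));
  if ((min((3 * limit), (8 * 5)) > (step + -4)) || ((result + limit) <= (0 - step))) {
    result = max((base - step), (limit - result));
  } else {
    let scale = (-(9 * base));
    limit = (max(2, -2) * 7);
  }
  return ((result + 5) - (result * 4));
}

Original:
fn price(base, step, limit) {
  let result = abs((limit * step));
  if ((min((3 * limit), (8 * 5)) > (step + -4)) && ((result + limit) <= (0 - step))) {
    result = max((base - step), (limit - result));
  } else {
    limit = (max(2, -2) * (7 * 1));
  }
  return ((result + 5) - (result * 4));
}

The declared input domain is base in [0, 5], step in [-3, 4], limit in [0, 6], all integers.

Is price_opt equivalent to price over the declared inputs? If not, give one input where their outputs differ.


Take base=0, step=-3, limit=2.
price: result = 6; ((min((3 * limit), (8 * 5)) > (step + -4)) && ((result + limit) <= (0 - step))) -> false; limit = 14; return -13
price_opt: result = 6; ((min((3 * limit), (8 * 5)) > (step + -4)) || ((result + limit) <= (0 - step))) -> true; result = 3; return -4
-13 against -4: the behavior changed.
verdict: not equivalent; witness: base=0, step=-3, limit=2


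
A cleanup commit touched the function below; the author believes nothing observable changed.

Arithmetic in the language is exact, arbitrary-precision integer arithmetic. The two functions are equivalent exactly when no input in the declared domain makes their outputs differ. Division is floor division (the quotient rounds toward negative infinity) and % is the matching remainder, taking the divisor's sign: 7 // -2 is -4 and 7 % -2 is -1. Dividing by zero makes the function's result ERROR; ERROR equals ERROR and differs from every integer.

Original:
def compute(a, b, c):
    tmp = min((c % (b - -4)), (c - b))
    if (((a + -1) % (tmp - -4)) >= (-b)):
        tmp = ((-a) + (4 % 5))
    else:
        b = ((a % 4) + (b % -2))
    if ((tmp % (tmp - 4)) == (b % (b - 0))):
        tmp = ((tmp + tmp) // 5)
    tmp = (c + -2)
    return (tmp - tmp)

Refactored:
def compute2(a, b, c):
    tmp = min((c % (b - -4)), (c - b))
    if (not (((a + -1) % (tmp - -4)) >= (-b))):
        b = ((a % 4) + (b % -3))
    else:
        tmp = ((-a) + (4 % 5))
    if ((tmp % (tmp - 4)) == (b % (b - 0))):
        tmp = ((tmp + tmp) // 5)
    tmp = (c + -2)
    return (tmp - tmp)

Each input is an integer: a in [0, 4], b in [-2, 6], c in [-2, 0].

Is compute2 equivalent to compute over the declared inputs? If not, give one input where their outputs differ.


Consider the input a=2, b=-2, c=-2.
compute: tmp becomes 0; next (((a + -1) % (tmp - -4)) >= (-b)) evaluates to false; next b becomes 2; next ((tmp % (tmp - 4)) == (b % (b - 0))) evaluates to true; next tmp becomes 0; next tmp becomes -4; next final value 0
compute2: tmp becomes 0; next (not (((a + -1) % (tmp - -4)) >= (-b))) evaluates to true; next b becomes 0; next hits division by zero so the output is ERROR
0 vs ERROR — the two versions disagree here.
verdict: not equivalent; witness: a=2, b=-2, c=-2


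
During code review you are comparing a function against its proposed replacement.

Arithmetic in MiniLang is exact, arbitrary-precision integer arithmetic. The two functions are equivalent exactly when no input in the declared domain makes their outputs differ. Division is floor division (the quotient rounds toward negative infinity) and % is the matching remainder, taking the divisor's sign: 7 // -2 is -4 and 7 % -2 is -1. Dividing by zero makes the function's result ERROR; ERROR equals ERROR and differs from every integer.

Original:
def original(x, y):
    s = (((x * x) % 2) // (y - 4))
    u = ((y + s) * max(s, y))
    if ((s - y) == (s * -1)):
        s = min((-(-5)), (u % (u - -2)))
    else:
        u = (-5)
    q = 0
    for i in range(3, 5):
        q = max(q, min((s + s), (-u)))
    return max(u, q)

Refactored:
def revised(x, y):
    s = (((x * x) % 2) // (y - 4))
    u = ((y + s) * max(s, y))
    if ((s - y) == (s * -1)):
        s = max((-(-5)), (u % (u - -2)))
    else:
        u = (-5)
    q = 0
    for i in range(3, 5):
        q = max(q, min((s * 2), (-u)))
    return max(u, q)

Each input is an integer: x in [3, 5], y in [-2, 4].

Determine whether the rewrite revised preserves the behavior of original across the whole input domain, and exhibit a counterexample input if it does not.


The edit looks behavioral (`min((-(-5)), (u % (u - -2)))` became `max((-(-5)), (u % (u - -2)))`), but over these ranges it never changes the outcome.
Spot check at x=5, y=2 — original: s := -1 | u := 2 | ((s - y) == (s * -1)): false | u := -5 | q := 0 | iter i=3: | q := 0 | iter i=4: | q := 0 | result 0. revised: s := -1 | u := 2 | ((s - y) == (s * -1)): false | u := -5 | q := 0 | iter i=3: | q := 0 | iter i=4: | q := 0 | result 0. Both give 0.
Sweeping the whole domain (21 inputs) finds no disagreement.
verdict: equivalent


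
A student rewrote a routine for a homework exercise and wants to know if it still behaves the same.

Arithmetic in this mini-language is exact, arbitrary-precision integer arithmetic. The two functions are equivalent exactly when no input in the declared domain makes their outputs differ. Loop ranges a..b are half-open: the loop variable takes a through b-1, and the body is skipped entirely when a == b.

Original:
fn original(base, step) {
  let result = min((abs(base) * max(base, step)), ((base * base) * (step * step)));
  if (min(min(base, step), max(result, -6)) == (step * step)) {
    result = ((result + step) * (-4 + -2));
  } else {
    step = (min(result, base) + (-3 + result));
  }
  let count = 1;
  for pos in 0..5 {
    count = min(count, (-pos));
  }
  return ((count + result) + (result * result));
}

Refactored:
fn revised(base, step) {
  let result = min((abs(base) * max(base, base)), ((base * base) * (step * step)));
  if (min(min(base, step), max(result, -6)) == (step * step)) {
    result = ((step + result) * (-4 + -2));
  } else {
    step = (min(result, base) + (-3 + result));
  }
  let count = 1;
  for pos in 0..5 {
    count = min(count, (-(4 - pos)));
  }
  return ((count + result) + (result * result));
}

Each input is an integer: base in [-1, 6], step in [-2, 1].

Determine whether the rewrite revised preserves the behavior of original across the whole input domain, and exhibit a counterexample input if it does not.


These are not equivalent — on base=-1, step=1 the outputs split (-2 vs -4).
original: result := 1 | (min(min(base, step), max(result, -6)) == (step * step)): false | step := -3 | count := 1 | iter pos=0: | count := 0 | iter pos=1: | count := -1 | iter pos=2: | count := -2 | iter pos=3: | count := -3 | iter pos=4: | count := -4 | result -2
revised: result := -1 | (min(min(base, step), max(result, -6)) == (step * step)): false | step := -5 | count := 1 | iter pos=0: | count := -4 | iter pos=1: | count := -4 | iter pos=2: | count := -4 | iter pos=3: | count := -4 | iter pos=4: | count := -4 | result -4
verdict: not equivalent; witness: base=-1, step=1


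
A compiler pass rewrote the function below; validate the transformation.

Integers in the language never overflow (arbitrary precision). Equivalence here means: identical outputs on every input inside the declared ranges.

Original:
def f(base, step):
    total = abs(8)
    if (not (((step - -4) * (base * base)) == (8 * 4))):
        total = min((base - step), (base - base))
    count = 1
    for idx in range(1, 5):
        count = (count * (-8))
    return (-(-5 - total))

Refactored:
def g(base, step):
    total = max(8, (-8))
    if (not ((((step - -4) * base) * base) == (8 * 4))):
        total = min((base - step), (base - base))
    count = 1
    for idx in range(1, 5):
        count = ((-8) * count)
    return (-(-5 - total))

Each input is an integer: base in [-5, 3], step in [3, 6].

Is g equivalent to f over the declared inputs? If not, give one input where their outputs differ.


Equivalent — the differences include min/max/abs usage differs, plus constant usage differs, yet no declared input distinguishes the two.
Spot check at base=-1, step=6 — f: total = 8; (not (((step - -4) * (base * base)) == (8 * 4))) -> true; total = -7; count = 1; [idx=1]; count = -8; [idx=2]; count = 64; [idx=3]; count = -512; [idx=4]; count = 4096; return -2. g: total = 8; (not ((((step - -4) * base) * base) == (8 * 4))) -> true; total = -7; count = 1; [idx=1]; count = -8; [idx=2]; count = 64; [idx=3]; count = -512; [idx=4]; count = 4096; return -2. Both give -2.
Sweeping the whole domain (36 inputs) finds no disagreement.
verdict: equivalent


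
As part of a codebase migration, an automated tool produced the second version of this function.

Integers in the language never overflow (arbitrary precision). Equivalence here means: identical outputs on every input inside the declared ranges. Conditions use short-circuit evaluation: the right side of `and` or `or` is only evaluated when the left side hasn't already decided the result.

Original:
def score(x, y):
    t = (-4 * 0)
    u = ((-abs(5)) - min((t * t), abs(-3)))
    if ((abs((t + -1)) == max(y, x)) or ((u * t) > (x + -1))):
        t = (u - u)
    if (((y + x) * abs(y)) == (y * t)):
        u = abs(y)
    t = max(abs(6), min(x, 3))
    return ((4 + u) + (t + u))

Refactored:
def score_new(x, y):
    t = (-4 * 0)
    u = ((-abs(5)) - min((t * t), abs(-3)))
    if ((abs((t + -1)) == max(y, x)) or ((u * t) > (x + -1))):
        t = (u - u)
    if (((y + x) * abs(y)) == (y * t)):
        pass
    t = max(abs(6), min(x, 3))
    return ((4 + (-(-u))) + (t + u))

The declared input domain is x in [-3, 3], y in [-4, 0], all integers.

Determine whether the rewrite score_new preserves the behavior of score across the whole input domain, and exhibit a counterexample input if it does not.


Take x=-3, y=0.
score: t = 0; u = -5; ((abs((t + -1)) == max(y, x)) or ((u * t) > (x + -1))) -> true; t = 0; (((y + x) * abs(y)) == (y * t)) -> true; u = 0; t = 6; return 10
score_new: t = 0; u = -5; ((abs((t + -1)) == max(y, x)) or ((u * t) > (x + -1))) -> true; t = 0; (((y + x) * abs(y)) == (y * t)) -> true; t = 6; return 0
10 and 0 differ, so these are not the same function on this domain.
verdict: not equivalent; witness: x=-3, y=0


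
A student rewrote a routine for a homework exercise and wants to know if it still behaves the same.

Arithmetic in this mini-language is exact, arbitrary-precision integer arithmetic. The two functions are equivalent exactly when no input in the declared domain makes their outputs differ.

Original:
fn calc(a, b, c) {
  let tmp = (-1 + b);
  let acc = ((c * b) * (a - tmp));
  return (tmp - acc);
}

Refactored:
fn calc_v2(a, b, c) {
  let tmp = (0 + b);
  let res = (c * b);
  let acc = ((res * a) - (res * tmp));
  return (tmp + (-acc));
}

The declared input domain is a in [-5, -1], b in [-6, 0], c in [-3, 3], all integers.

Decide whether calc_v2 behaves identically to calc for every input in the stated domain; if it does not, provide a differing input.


a=-5, b=-6, c=-3 yields -43 from calc but -24 from calc_v2.
verdict: not equivalent; witness: a=-5, b=-6, c=-3


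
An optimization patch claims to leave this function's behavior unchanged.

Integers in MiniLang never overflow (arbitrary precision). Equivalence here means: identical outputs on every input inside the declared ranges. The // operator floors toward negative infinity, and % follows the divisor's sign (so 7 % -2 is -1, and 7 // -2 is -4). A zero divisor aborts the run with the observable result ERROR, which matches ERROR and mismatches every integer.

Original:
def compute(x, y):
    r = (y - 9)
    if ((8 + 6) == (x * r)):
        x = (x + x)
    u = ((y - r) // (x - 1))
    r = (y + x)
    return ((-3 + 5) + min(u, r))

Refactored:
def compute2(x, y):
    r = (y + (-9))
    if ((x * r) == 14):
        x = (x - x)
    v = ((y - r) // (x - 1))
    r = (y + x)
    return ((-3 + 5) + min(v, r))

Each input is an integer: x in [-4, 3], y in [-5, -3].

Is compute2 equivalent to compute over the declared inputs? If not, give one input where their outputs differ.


Input x=-1, y=-5: -5 from compute versus -7 from compute2.
verdict: not equivalent; witness: x=-1, y=-5


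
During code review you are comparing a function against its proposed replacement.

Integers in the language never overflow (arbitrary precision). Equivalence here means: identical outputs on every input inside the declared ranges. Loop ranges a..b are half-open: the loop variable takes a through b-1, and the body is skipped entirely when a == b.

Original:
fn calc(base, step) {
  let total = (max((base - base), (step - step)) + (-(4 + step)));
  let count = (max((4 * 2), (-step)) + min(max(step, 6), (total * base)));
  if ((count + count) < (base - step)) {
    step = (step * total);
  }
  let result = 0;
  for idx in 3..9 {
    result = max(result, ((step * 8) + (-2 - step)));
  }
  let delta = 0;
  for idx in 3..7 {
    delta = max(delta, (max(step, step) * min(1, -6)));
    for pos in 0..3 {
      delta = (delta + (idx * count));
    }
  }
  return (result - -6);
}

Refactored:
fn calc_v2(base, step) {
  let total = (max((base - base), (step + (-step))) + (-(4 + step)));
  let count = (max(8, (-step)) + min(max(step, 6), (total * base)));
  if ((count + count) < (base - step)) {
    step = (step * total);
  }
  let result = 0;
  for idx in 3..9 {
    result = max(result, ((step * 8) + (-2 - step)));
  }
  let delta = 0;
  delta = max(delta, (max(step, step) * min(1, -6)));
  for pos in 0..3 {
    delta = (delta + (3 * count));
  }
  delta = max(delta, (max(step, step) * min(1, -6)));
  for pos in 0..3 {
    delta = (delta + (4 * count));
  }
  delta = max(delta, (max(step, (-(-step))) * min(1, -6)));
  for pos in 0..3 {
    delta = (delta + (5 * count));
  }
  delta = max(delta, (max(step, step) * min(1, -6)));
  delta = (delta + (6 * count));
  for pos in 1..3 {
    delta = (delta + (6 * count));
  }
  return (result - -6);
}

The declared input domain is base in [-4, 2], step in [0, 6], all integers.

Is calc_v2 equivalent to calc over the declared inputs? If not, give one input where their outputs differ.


The two versions differ — the changes include constant usage differs, and min/max/abs usage differs, and loop structure differs, and arithmetic usage differs, and statement counts differ.
One worked example (base=-3, step=4) — calc: total := -8 | count := 14 | ((count + count) < (base - step)): false | result := 0 | iter idx=3: | result := 26 | iter idx=4: | result := 26 | iter idx=5: | result := 26 | iter idx=6: | result := 26 | iter idx=7: | result := 26 | iter idx=8: | result := 26 | delta := 0 | iter idx=3: | delta := 0 | iter pos=0: | delta := 42 | iter pos=1: | delta := 84 | iter pos=2: | delta := 126 | iter idx=4: | delta := 126 | iter pos=0: | delta := 182 | iter pos=1: | delta := 238 | iter pos=2: | delta := 294 | iter idx=5: | delta := 294 | iter pos=0: | delta := 364 | iter pos=1: | delta := 434 | iter pos=2: | delta := 504 | iter idx=6: | delta := 504 | iter pos=0: | delta := 588 | iter pos=1: | delta := 672 | iter pos=2: | delta := 756 | result 32; calc_v2: total := -8 | count := 14 | ((count + count) < (base - step)): false | result := 0 | iter idx=3: | result := 26 | iter idx=4: | result := 26 | iter idx=5: | result := 26 | iter idx=6: | result := 26 | iter idx=7: | result := 26 | iter idx=8: | result := 26 | delta := 0 | delta := 0 | iter pos=0: | delta := 42 | iter pos=1: | delta := 84 | iter pos=2: | delta := 126 | delta := 126 | iter pos=0: | delta := 182 | iter pos=1: | delta := 238 | iter pos=2: | delta := 294 | delta := 294 | iter pos=0: | delta := 364 | iter pos=1: | delta := 434 | iter pos=2: | delta := 504 | delta := 504 | delta := 588 | iter pos=1: | delta := 672 | iter pos=2: | delta := 756 | result 32; agreement on 32.
Sweeping the whole domain (49 inputs) finds no disagreement.
verdict: equivalent
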